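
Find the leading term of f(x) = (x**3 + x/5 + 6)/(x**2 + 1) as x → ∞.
x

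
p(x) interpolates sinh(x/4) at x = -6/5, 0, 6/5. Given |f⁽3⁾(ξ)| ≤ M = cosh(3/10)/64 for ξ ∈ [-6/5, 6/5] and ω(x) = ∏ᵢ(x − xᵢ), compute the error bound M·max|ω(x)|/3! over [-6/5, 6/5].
sqrt(3)*cosh(3/10)/1000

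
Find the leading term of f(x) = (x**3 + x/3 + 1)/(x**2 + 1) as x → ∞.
x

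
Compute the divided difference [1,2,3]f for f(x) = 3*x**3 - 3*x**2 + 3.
15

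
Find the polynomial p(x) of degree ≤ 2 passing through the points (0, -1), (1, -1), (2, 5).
3*x**2 - 3*x - 1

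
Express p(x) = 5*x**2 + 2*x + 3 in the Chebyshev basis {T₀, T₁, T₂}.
(11/2)T₀ + (2)T₁ + (5/2)T₂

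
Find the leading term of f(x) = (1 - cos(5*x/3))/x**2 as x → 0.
25/18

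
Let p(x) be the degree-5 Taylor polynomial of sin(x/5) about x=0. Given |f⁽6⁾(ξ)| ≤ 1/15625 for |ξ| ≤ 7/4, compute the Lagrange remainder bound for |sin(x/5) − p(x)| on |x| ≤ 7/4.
117649/46080000000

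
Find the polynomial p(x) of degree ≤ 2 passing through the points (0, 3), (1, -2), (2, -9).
-x**2 - 4*x + 3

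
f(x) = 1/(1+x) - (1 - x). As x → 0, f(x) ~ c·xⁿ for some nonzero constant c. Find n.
2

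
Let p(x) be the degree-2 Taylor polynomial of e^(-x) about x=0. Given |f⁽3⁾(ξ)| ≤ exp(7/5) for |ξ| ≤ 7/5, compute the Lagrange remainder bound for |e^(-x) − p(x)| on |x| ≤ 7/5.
343*exp(7/5)/750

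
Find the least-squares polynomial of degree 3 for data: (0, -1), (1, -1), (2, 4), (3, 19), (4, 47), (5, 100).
-76/63 + (349/378)x + (-43/36)x² + (109/108)x³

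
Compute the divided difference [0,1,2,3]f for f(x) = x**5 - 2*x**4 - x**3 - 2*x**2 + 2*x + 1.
12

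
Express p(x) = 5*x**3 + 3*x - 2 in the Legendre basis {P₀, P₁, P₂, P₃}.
(-2)P₀ + (6)P₁ + (2)P₃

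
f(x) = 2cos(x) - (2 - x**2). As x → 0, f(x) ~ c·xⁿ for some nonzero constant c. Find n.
4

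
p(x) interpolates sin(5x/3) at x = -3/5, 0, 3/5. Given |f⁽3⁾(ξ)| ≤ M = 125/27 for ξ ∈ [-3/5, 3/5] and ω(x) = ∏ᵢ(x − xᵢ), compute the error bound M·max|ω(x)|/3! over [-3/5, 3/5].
sqrt(3)/27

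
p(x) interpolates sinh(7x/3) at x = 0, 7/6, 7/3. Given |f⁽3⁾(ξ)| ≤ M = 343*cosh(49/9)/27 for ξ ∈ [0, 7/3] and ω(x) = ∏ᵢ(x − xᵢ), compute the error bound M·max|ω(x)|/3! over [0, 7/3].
117649*sqrt(3)*cosh(49/9)/157464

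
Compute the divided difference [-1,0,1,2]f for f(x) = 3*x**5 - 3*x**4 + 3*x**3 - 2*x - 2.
12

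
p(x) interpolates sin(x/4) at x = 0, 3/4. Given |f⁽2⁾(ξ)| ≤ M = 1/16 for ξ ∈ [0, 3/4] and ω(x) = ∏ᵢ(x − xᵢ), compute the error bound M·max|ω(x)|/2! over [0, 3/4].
9/2048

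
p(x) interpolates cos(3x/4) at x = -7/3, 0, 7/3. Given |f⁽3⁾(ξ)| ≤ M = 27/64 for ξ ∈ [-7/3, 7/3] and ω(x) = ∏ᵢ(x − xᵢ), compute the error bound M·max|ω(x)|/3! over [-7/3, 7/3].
343*sqrt(3)/1728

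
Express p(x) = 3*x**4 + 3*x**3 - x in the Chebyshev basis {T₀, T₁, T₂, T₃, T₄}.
(9/8)T₀ + (5/4)T₁ + (3/2)T₂ + (3/4)T₃ + (3/8)T₄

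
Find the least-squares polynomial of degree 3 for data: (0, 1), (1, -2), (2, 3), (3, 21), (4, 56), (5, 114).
41/42 + (-1331/252)x + (65/42)x² + (29/36)x³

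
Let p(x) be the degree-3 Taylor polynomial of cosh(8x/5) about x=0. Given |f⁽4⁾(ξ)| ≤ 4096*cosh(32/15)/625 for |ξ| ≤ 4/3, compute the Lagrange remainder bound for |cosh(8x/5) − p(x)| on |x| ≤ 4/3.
131072*cosh(32/15)/151875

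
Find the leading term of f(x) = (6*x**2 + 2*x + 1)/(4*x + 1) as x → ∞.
3*x/2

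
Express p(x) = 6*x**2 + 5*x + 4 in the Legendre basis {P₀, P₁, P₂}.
(6)P₀ + (5)P₁ + (4)P₂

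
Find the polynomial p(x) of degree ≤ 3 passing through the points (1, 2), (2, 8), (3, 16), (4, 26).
x**2 + 3*x - 2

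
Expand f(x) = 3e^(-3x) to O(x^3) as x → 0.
3 - 9*x + 27*x**2/2 + O(x**3)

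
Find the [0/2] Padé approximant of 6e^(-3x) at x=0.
6/(9*x**2/2 + 3*x + 1)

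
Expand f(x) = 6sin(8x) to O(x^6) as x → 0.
48*x - 512*x**3 + 8192*x**5/5 + O(x**6)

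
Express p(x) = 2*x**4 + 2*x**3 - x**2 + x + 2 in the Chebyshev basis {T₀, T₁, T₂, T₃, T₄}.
(9/4)T₀ + (5/2)T₁ + (1/2)T₂ + (1/2)T₃ + (1/4)T₄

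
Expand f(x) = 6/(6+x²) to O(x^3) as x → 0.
1 - x**2/6 + O(x**3)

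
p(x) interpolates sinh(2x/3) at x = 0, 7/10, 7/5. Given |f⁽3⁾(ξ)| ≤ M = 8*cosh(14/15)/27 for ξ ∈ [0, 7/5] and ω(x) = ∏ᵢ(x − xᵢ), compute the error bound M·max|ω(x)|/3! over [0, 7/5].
343*sqrt(3)*cosh(14/15)/91125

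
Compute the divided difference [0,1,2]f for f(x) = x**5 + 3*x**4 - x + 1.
36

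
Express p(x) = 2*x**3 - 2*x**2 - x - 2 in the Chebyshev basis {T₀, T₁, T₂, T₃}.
(-3)T₀ + (1/2)T₁ - T₂ + (1/2)T₃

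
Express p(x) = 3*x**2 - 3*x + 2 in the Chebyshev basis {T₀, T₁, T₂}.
(7/2)T₀ + (-3)T₁ + (3/2)T₂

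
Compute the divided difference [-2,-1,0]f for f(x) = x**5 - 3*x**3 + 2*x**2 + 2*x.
-4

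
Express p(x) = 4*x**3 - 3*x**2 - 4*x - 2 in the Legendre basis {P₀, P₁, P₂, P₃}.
(-3)P₀ + (-8/5)P₁ + (-2)P₂ + (8/5)P₃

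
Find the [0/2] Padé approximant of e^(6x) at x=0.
1/(18*x**2 - 6*x + 1)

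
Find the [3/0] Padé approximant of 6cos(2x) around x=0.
6 - 12*x**2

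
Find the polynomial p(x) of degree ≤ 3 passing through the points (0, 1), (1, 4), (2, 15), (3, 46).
2*x**3 - 2*x**2 + 3*x + 1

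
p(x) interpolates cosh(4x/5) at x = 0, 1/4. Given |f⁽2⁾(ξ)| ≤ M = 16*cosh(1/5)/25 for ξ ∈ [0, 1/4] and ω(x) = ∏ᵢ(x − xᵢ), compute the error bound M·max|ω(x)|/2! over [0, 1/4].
cosh(1/5)/200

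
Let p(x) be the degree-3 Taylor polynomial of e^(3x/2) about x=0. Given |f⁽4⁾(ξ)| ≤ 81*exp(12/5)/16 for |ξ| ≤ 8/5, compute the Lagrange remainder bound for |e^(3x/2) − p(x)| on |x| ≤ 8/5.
864*exp(12/5)/625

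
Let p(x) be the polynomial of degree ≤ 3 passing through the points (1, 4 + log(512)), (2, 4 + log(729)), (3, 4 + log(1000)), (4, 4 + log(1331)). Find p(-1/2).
4 + log(5764607523034234880000000000000000000000000*11**(7/16)*2**(3/8)*3**(1/8)*5**(5/16)/146338258096183958787451128766993680429537)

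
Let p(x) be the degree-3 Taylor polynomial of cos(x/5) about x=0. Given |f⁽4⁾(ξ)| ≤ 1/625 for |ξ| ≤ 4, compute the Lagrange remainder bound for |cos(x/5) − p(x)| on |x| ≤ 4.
32/1875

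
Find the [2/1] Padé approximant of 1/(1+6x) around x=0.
1/(6*x + 1)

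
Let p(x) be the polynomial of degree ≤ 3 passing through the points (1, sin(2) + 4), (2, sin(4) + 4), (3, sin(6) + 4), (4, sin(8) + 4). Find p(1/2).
21*sin(6)/16 - 5*sin(8)/16 - 35*sin(4)/16 + 35*sin(2)/16 + 4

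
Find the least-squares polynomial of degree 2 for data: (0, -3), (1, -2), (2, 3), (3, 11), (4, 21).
-16/5 + (1/10)x + (3/2)x²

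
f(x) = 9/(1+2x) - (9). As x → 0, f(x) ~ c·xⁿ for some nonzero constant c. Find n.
1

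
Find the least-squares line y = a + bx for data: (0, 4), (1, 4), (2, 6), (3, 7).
a = 18/5, b = 11/10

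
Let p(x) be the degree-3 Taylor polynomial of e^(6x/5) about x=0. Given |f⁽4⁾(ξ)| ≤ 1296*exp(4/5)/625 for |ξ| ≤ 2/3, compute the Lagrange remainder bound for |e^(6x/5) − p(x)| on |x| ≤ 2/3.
32*exp(4/5)/1875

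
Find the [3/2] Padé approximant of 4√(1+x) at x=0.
(x**3/8 + 9*x**2/4 + 6*x + 4)/(3*x**2/16 + x + 1)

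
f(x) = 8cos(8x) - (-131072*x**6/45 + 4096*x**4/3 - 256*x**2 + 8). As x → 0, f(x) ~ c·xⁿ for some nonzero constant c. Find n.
8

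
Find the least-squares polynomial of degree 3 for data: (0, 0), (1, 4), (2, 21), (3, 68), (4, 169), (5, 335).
17/126 + (2371/756)x + (-653/252)x² + (83/27)x³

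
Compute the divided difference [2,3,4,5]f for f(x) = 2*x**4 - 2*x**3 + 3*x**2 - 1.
26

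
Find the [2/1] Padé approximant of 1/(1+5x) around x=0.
1/(5*x + 1)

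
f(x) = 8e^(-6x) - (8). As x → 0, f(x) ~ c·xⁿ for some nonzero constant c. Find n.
1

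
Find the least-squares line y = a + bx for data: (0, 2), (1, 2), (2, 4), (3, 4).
a = 9/5, b = 4/5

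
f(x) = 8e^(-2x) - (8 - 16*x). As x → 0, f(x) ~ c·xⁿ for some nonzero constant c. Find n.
2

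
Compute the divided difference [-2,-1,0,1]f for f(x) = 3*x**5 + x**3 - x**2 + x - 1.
16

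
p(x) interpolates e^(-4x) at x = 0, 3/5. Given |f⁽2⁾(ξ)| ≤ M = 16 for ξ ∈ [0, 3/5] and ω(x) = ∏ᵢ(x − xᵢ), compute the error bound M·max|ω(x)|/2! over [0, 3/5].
18/25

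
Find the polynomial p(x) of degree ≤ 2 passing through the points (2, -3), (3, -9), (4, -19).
-2*x**2 + 4*x - 3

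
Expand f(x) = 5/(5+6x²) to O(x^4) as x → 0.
1 - 6*x**2/5 + O(x**4)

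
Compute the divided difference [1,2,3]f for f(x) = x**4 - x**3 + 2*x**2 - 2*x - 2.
21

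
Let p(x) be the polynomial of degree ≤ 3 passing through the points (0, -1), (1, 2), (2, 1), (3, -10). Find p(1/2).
5/8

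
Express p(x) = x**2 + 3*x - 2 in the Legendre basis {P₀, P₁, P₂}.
(-5/3)P₀ + (3)P₁ + (2/3)P₂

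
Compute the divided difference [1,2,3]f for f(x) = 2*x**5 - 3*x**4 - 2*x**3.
93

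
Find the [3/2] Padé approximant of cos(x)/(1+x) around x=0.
(7*x**3/12 - 7*x**2/12 - x + 1)/(1 - 13*x**2/12)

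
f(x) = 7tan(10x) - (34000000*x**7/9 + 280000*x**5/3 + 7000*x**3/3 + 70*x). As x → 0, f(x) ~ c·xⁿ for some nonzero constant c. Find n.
9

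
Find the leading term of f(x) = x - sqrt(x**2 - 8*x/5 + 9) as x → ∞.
4/5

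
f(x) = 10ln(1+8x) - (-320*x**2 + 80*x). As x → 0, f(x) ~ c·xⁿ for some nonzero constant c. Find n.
3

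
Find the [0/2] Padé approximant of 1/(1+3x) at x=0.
1/(3*x + 1)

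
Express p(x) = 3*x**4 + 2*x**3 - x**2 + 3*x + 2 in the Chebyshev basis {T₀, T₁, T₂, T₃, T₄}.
(21/8)T₀ + (9/2)T₁ + T₂ + (1/2)T₃ + (3/8)T₄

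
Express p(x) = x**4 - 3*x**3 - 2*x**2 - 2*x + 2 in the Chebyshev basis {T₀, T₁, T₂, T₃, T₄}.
(11/8)T₀ + (-17/4)T₁ + (-1/2)T₂ + (-3/4)T₃ + (1/8)T₄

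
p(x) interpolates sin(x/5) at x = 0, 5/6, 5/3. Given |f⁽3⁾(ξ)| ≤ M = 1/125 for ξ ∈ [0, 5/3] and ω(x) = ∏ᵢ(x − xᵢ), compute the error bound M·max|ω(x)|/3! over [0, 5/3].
sqrt(3)/5832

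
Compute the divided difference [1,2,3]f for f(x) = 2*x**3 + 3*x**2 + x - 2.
15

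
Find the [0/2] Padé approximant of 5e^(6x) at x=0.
5/(18*x**2 - 6*x + 1)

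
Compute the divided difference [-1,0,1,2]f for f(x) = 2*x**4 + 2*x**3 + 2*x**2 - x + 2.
6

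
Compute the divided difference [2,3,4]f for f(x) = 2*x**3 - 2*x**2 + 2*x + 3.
16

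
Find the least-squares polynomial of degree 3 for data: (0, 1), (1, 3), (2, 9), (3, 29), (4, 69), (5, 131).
9/7 + (-3/7)x + (2/7)x² + x³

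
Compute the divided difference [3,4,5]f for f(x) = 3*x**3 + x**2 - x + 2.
37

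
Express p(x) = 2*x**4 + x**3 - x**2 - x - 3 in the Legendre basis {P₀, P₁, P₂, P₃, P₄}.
(-44/15)P₀ + (-2/5)P₁ + (10/21)P₂ + (2/5)P₃ + (16/35)P₄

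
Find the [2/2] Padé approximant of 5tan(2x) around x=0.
10*x/(1 - 4*x**2/3)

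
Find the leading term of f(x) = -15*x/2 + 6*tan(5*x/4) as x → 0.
125*x**3/32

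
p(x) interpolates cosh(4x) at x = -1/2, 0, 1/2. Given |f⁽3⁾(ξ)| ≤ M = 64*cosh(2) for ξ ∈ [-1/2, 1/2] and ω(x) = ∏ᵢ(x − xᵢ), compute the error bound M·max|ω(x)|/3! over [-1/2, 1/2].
8*sqrt(3)*cosh(2)/27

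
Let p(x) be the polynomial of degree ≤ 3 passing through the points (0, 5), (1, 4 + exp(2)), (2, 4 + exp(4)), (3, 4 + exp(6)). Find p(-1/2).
-5*exp(6)/16 - 35*exp(2)/16 + 99/16 + 21*exp(4)/16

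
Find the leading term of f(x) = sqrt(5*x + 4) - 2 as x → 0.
5*x/4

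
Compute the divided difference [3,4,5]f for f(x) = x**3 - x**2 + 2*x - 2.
11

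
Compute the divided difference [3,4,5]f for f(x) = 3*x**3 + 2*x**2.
38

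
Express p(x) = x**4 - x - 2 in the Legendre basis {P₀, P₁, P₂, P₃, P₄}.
(-9/5)P₀ - P₁ + (4/7)P₂ + (8/35)P₄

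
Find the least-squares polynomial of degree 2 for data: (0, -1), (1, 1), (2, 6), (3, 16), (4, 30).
-6/7 + (-41/70)x + (29/14)x²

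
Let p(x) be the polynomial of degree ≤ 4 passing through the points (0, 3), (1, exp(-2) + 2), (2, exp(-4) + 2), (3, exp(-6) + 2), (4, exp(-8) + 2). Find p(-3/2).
(-2772*exp(6) - 1540*exp(2) + 315 + 2970*exp(4) + 1411*exp(8))*exp(-8)/128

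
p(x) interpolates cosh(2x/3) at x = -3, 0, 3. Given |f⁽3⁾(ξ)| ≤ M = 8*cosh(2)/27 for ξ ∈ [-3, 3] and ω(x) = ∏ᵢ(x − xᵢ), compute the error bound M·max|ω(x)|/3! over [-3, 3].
8*sqrt(3)*cosh(2)/27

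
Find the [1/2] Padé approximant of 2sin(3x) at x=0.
6*x/(3*x**2/2 + 1)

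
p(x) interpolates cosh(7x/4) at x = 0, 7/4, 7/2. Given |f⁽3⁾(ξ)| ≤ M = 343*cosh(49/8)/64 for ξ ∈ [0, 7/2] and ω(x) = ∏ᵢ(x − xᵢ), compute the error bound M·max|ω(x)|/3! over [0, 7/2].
117649*sqrt(3)*cosh(49/8)/110592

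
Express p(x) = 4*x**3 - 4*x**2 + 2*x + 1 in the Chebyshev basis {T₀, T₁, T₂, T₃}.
-T₀ + (5)T₁ + (-2)T₂ + T₃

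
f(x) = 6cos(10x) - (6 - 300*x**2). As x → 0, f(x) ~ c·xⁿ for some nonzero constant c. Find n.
4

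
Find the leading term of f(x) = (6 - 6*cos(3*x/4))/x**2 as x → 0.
27/16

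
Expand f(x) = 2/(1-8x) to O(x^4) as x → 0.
2 + 16*x + 128*x**2 + 1024*x**3 + O(x**4)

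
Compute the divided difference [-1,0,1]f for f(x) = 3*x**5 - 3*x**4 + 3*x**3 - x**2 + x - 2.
-4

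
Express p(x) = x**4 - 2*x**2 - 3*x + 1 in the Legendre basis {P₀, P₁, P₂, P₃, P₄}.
(8/15)P₀ + (-3)P₁ + (-16/21)P₂ + (8/35)P₄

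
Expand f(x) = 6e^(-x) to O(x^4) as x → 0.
6 - 6*x + 3*x**2 - x**3 + O(x**4)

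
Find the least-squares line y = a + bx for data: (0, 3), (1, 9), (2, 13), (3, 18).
a = 17/5, b = 49/10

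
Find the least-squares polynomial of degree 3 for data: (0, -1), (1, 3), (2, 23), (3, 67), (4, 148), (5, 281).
-53/42 + (599/252)x + (2/3)x² + (73/36)x³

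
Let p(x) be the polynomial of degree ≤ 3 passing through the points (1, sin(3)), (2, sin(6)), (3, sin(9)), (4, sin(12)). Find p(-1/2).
105*sin(3)/16 - 35*sin(12)/16 - 189*sin(6)/16 + 135*sin(9)/16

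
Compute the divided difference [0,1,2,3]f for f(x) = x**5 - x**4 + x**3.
20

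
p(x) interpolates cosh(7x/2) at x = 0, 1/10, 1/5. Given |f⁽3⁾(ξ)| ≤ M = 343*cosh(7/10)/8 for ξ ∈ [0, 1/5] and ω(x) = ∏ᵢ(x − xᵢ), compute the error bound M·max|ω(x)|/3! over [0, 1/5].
343*sqrt(3)*cosh(7/10)/216000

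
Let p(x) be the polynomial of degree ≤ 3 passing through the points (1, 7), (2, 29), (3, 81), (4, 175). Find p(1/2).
7/2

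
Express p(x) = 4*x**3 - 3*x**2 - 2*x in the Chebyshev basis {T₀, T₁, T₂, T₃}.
(-3/2)T₀ + T₁ + (-3/2)T₂ + T₃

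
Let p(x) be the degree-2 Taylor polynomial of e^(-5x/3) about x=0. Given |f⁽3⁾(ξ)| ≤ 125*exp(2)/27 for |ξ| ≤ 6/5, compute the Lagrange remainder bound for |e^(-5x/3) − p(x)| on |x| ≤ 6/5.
4*exp(2)/3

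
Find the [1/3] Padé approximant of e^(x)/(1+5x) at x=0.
(19*x/56 + 1)/(271*x**3/336 - 22*x**2/7 + 243*x/56 + 1)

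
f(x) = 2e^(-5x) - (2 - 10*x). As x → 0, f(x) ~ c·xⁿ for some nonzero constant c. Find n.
2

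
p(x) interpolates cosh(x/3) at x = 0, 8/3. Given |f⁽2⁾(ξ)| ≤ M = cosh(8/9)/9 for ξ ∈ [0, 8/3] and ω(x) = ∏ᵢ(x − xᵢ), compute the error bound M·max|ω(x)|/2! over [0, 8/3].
8*cosh(8/9)/81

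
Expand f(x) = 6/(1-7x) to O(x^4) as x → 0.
6 + 42*x + 294*x**2 + 2058*x**3 + O(x**4)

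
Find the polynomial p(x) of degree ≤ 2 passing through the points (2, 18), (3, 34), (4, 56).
3*x**2 + x + 4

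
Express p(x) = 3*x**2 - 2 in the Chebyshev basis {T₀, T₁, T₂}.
(-1/2)T₀ + (3/2)T₂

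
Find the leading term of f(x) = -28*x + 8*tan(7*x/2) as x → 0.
343*x**3/3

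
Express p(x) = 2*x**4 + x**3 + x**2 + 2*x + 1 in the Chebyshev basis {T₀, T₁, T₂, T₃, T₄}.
(9/4)T₀ + (11/4)T₁ + (3/2)T₂ + (1/4)T₃ + (1/4)T₄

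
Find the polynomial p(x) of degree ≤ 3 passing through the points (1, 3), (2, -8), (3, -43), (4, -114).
-2*x**3 + 3*x + 2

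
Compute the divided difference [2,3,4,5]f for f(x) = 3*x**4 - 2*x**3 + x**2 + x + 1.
40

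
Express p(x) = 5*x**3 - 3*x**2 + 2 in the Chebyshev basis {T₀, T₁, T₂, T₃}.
(1/2)T₀ + (15/4)T₁ + (-3/2)T₂ + (5/4)T₃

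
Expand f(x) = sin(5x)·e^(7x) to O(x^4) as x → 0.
5*x + 35*x**2 + 305*x**3/3 + O(x**4)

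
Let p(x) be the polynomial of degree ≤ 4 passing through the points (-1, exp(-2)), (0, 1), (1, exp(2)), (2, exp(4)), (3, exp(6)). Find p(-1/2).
((-5*exp(6) - 70*exp(2) + 140 + 28*exp(4))*exp(2) + 35)*exp(-2)/128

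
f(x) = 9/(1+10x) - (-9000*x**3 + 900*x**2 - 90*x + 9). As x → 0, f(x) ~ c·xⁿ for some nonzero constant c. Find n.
4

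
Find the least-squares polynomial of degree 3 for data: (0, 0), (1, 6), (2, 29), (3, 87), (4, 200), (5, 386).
-1/63 + (767/189)x + (-10/9)x² + (85/27)x³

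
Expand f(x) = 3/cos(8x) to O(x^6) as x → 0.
3 + 96*x**2 + 2560*x**4 + O(x**6)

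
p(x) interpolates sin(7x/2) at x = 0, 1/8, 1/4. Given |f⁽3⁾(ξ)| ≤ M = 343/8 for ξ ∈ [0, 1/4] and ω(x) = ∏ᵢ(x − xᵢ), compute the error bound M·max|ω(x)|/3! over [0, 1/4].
343*sqrt(3)/110592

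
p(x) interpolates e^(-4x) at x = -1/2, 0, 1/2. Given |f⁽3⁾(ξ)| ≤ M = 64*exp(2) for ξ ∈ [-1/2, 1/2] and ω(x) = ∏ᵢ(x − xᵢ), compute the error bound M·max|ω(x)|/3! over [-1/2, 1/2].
8*sqrt(3)*exp(2)/27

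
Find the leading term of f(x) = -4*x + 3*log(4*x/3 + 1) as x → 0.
-8*x**2/3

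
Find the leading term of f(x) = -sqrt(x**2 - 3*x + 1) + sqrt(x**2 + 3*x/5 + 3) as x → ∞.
9/5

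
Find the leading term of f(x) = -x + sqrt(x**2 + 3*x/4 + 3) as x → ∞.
3/8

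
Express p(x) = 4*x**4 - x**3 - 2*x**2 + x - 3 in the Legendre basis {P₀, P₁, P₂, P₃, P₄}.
(-43/15)P₀ + (2/5)P₁ + (20/21)P₂ + (-2/5)P₃ + (32/35)P₄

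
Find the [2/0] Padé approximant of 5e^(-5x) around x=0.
125*x**2/2 - 25*x + 5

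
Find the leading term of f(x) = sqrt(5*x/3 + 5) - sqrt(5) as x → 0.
sqrt(5)*x/6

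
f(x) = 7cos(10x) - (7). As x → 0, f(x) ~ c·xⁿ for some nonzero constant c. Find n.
2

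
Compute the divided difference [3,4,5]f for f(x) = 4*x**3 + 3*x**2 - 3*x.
51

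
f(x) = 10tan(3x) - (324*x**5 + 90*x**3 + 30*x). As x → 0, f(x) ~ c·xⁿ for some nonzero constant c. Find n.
7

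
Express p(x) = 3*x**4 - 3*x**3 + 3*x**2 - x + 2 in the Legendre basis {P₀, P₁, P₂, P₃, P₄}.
(18/5)P₀ + (-14/5)P₁ + (26/7)P₂ + (-6/5)P₃ + (24/35)P₄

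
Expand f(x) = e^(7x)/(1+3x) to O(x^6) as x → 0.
1 + 4*x + 25*x**2/2 + 59*x**3/3 + 985*x**4/24 + 254*x**5/15 + O(x**6)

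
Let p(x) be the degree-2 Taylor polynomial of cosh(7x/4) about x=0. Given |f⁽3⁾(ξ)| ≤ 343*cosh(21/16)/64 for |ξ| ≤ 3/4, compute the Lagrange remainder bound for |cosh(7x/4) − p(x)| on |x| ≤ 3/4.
3087*cosh(21/16)/8192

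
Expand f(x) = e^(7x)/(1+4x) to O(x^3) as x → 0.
1 + 3*x + 25*x**2/2 + O(x**3)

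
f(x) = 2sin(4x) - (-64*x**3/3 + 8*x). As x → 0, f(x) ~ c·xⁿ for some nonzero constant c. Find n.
5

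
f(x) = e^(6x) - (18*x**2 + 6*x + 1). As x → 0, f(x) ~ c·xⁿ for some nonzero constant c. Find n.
3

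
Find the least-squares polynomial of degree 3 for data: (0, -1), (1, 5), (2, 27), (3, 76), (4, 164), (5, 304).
-15/14 + (73/28)x + (47/28)x² + (2)x³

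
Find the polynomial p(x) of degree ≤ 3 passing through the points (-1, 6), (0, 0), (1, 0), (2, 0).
-x**3 + 3*x**2 - 2*x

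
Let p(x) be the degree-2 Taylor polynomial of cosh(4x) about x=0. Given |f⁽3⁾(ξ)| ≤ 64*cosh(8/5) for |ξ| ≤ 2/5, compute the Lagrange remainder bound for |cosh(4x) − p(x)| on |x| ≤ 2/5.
256*cosh(8/5)/375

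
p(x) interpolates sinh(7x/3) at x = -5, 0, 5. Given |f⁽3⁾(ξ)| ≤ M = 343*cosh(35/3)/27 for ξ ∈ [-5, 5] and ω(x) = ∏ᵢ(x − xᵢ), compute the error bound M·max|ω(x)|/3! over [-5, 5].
42875*sqrt(3)*cosh(35/3)/729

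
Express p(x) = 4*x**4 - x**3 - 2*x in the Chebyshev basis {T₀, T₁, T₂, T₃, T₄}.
(3/2)T₀ + (-11/4)T₁ + (2)T₂ + (-1/4)T₃ + (1/2)T₄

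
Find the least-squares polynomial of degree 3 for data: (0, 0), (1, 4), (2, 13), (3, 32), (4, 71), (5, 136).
-1/14 + (137/28)x + (-25/14)x² + (5/4)x³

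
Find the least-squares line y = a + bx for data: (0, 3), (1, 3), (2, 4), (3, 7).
a = 23/10, b = 13/10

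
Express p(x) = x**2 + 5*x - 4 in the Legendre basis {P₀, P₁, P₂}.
(-11/3)P₀ + (5)P₁ + (2/3)P₂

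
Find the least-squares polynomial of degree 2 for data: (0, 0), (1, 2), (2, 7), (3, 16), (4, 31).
2/7 + (-34/35)x + (15/7)x²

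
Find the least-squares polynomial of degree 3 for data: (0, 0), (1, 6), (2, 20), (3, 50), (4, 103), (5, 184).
13/126 + (2567/756)x + (68/63)x² + (121/108)x³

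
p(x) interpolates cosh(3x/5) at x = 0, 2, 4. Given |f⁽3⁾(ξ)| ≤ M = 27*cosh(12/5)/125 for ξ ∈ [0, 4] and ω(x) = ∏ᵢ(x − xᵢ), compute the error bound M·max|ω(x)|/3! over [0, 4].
8*sqrt(3)*cosh(12/5)/125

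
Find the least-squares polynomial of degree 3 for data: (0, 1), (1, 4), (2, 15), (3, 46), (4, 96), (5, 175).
7/6 + (-325/252)x + (209/84)x² + (17/18)x³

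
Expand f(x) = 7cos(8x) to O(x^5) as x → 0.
7 - 224*x**2 + 3584*x**4/3 + O(x**5)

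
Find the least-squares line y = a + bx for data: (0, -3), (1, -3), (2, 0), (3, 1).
a = -7/2, b = 3/2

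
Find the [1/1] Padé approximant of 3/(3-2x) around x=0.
1/(1 - 2*x/3)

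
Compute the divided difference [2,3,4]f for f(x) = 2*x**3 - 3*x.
18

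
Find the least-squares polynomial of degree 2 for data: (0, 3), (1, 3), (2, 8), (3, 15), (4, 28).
3 + (-9/5)x + (2)x²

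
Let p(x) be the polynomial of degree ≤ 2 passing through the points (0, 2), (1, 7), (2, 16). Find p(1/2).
4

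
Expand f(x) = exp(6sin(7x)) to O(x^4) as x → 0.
1 + 42*x + 882*x**2 + 12005*x**3 + O(x**4)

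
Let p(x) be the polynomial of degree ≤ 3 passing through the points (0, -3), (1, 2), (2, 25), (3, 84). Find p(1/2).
-13/8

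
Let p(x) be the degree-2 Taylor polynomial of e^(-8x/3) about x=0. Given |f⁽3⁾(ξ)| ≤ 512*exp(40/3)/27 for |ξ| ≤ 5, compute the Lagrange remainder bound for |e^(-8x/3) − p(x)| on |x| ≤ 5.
32000*exp(40/3)/81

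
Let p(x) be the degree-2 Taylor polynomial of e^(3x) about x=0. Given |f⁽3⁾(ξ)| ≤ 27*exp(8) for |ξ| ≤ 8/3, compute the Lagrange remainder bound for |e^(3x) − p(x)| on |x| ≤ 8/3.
256*exp(8)/3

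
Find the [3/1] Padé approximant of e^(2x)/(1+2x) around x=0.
(11*x**3/6 + 2*x**2 + 9*x/4 + 1)/(9*x/4 + 1)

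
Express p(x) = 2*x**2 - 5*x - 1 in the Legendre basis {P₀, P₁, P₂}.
(-1/3)P₀ + (-5)P₁ + (4/3)P₂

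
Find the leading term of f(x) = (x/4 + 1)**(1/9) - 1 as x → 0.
x/36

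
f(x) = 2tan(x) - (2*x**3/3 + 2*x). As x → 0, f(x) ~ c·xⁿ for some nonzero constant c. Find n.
5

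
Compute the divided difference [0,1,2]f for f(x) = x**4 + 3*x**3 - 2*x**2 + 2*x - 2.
14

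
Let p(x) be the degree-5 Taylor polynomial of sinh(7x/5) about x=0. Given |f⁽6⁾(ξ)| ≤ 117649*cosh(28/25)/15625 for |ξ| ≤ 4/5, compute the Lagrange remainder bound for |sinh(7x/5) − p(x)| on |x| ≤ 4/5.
30118144*cosh(28/25)/10986328125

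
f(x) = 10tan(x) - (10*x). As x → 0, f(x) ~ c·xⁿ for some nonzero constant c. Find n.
3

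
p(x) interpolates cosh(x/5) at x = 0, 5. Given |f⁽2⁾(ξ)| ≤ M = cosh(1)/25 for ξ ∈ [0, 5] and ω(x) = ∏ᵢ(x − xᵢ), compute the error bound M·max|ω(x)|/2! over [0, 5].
cosh(1)/8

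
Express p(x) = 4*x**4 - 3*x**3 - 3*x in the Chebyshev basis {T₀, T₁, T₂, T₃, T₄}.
(3/2)T₀ + (-21/4)T₁ + (2)T₂ + (-3/4)T₃ + (1/2)T₄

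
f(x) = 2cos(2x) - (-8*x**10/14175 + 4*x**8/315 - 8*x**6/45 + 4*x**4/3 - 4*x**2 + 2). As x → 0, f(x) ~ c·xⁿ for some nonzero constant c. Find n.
12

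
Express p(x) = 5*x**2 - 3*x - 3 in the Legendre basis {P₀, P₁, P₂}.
(-4/3)P₀ + (-3)P₁ + (10/3)P₂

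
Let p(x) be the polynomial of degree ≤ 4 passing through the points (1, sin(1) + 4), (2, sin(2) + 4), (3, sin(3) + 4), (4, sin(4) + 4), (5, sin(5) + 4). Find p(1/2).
-105*sin(2)/32 + 35*sin(5)/128 + 189*sin(3)/64 - 45*sin(4)/32 + 315*sin(1)/128 + 4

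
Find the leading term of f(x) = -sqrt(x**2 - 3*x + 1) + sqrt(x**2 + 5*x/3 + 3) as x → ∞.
7/3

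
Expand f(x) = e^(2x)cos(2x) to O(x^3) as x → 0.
1 + 2*x + O(x**3)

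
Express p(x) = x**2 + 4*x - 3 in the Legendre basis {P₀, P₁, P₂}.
(-8/3)P₀ + (4)P₁ + (2/3)P₂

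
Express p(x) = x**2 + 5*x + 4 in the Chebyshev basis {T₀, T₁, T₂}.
(9/2)T₀ + (5)T₁ + (1/2)T₂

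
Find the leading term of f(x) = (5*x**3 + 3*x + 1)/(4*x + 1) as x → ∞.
5*x**2/4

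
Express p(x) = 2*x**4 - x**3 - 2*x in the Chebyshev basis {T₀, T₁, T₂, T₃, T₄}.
(3/4)T₀ + (-11/4)T₁ + T₂ + (-1/4)T₃ + (1/4)T₄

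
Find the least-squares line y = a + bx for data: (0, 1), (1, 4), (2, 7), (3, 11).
a = 4/5, b = 33/10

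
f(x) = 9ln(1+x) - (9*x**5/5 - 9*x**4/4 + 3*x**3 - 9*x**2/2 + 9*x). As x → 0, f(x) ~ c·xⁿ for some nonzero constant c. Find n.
6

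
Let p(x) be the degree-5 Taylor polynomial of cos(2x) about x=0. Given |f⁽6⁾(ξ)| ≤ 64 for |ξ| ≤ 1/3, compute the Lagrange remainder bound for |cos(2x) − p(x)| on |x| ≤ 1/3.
4/32805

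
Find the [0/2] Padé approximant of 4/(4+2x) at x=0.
1/(x/2 + 1)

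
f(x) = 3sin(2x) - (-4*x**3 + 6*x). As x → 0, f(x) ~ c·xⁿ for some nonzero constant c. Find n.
5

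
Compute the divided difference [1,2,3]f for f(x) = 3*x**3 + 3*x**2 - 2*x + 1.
21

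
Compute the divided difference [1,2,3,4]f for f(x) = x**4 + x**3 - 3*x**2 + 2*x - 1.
11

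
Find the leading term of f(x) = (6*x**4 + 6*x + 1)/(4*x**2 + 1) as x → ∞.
3*x**2/2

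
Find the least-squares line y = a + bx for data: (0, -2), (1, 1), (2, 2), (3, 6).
a = -2, b = 5/2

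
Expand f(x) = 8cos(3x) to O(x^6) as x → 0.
8 - 36*x**2 + 27*x**4 + O(x**6)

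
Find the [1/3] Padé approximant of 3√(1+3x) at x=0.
(63*x/8 + 3)/(27*x**3/64 - 9*x**2/16 + 9*x/8 + 1)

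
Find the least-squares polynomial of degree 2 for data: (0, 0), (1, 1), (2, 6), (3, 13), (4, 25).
1/35 + (-23/35)x + (12/7)x²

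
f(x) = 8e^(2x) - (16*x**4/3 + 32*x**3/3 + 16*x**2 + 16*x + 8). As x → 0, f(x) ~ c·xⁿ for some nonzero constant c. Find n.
5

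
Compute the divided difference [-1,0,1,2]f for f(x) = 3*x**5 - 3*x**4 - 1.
9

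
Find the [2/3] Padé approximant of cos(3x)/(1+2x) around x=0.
(1 - 15*x**2/4)/(3*x**3/2 + 3*x**2/4 + 2*x + 1)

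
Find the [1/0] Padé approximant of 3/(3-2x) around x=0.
2*x/3 + 1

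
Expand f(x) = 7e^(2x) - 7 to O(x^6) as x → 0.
14*x + 14*x**2 + 28*x**3/3 + 14*x**4/3 + 28*x**5/15 + O(x**6)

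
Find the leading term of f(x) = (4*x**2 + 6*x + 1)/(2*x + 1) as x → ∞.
2*x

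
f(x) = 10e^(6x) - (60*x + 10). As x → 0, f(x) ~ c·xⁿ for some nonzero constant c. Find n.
2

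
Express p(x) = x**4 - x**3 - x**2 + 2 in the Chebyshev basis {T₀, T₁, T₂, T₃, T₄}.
(15/8)T₀ + (-3/4)T₁ + (-1/4)T₃ + (1/8)T₄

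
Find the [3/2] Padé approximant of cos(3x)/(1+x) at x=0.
(99*x**3/28 - 99*x**2/28 - x + 1)/(1 - x**2/28)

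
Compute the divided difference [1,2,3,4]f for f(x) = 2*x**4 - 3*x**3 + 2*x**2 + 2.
17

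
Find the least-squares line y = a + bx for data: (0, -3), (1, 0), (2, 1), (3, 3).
a = -13/5, b = 19/10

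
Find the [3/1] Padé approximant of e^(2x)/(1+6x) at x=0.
(503*x**3/348 + 115*x**2/58 + 465*x/232 + 1)/(1393*x/232 + 1)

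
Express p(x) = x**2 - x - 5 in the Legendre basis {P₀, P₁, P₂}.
(-14/3)P₀ - P₁ + (2/3)P₂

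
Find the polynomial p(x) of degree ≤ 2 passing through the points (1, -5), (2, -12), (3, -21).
-x**2 - 4*x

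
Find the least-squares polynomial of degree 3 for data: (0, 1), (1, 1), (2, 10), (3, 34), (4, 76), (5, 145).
13/14 + (-197/84)x + (23/14)x² + (11/12)x³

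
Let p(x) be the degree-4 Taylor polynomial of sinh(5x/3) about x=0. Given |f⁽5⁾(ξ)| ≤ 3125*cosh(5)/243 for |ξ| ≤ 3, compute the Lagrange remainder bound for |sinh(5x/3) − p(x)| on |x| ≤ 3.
625*cosh(5)/24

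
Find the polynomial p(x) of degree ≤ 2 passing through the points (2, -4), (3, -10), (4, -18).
-x**2 - x + 2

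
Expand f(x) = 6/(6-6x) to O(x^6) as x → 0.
1 + x + x**2 + x**3 + x**4 + x**5 + O(x**6)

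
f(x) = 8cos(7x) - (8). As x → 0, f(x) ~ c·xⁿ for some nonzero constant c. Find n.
2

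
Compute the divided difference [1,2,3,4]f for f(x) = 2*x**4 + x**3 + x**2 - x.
21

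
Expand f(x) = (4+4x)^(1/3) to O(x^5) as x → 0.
2**(2/3) + 2**(2/3)*x/3 - 2**(2/3)*x**2/9 + 5*2**(2/3)*x**3/81 - 10*2**(2/3)*x**4/243 + O(x**5)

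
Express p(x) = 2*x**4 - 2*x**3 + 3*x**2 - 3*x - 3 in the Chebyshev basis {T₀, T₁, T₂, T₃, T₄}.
(-3/4)T₀ + (-9/2)T₁ + (5/2)T₂ + (-1/2)T₃ + (1/4)T₄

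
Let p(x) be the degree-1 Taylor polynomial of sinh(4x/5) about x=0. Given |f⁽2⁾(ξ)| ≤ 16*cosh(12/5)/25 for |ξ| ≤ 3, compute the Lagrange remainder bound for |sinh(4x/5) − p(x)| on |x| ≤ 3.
72*cosh(12/5)/25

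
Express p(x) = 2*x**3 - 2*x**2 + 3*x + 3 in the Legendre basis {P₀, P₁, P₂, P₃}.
(7/3)P₀ + (21/5)P₁ + (-4/3)P₂ + (4/5)P₃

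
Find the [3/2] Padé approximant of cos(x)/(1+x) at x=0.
(7*x**3/12 - 7*x**2/12 - x + 1)/(1 - 13*x**2/12)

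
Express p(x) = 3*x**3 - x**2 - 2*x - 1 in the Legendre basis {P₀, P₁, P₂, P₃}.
(-4/3)P₀ + (-1/5)P₁ + (-2/3)P₂ + (6/5)P₃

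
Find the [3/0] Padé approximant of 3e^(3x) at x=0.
27*x**3/2 + 27*x**2/2 + 9*x + 3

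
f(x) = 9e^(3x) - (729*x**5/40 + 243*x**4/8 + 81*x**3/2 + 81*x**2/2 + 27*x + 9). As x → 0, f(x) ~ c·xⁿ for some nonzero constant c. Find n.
6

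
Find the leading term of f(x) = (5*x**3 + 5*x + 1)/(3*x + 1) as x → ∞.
5*x**2/3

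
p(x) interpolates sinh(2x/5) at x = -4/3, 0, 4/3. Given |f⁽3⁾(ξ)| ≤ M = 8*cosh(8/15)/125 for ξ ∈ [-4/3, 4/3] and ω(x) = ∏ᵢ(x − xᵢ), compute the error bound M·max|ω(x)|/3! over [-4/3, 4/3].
512*sqrt(3)*cosh(8/15)/91125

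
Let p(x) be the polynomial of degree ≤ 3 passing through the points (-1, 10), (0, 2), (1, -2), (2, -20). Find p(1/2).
5/8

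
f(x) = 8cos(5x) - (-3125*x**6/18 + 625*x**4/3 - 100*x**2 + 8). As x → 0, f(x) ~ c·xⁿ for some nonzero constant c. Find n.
8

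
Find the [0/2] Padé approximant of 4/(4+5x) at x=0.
1/(5*x/4 + 1)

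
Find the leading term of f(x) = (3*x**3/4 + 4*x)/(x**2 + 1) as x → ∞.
3*x/4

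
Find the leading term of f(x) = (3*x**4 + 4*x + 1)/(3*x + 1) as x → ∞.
x**3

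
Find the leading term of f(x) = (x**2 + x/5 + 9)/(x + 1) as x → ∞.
x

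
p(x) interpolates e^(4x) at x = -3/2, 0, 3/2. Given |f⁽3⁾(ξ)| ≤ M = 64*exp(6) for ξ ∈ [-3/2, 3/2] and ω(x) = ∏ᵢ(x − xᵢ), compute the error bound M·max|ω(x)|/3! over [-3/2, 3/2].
8*sqrt(3)*exp(6)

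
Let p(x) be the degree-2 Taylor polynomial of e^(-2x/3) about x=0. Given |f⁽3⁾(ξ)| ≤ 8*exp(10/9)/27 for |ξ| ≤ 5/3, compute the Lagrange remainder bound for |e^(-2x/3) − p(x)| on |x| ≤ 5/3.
500*exp(10/9)/2187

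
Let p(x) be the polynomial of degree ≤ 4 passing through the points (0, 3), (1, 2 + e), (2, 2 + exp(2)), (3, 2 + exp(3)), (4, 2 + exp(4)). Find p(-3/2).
-385*exp(3)/32 - 693*e/32 + 1411/128 + 315*exp(4)/128 + 1485*exp(2)/64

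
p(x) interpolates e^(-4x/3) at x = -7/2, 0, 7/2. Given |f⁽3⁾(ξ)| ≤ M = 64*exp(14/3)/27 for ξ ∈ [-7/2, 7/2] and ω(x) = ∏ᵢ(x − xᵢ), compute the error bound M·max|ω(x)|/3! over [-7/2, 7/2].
2744*sqrt(3)*exp(14/3)/729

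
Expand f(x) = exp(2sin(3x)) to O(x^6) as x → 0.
1 + 6*x + 18*x**2 + 27*x**3 - 1863*x**5/20 + O(x**6)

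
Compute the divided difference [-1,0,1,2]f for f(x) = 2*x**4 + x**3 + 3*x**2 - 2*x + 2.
5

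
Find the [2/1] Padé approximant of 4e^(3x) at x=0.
(6*x**2 + 8*x + 4)/(1 - x)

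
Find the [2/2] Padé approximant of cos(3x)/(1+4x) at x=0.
(-441*x**2/92 + 6*x/23 + 1)/(3*x**2/4 + 98*x/23 + 1)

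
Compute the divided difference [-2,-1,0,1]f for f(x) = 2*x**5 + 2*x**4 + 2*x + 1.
6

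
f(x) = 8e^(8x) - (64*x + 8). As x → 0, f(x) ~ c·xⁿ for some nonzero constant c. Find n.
2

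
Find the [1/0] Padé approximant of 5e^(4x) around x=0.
20*x + 5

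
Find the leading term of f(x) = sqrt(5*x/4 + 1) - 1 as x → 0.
5*x/8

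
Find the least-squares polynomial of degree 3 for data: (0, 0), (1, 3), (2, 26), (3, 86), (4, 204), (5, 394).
4/63 + (-457/378)x + (265/252)x² + (323/108)x³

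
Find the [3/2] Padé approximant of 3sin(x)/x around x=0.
(3 - 7*x**2/20)/(x**2/20 + 1)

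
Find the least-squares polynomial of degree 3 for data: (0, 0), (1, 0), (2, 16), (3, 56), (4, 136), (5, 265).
-2/21 + (-349/126)x + (109/84)x² + (71/36)x³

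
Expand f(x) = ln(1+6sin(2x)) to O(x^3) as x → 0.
12*x - 72*x**2 + O(x**3)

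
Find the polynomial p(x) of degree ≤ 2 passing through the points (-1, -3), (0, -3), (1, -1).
x**2 + x - 3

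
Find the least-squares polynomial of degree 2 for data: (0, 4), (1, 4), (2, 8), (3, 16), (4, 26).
134/35 + (-44/35)x + (12/7)x²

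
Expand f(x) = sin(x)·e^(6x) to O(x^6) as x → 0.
x + 6*x**2 + 107*x**3/6 + 35*x**4 + 6121*x**5/120 + O(x**6)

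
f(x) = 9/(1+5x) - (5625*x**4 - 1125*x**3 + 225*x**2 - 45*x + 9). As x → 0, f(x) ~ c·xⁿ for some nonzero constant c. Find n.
5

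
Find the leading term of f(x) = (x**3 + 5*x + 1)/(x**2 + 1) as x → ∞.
x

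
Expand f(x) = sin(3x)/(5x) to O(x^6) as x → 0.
3/5 - 9*x**2/10 + 81*x**4/200 + O(x**6)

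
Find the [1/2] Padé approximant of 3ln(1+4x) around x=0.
12*x/(-4*x**2/3 + 2*x + 1)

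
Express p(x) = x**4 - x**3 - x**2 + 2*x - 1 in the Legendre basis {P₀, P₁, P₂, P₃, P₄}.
(-17/15)P₀ + (7/5)P₁ + (-2/21)P₂ + (-2/5)P₃ + (8/35)P₄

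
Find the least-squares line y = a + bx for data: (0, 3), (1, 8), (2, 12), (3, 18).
a = 29/10, b = 49/10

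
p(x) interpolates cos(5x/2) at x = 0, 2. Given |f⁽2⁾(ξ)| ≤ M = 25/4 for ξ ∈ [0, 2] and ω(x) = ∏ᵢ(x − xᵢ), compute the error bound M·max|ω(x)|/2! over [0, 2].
25/8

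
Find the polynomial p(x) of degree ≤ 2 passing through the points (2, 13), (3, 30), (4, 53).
3*x**2 + 2*x - 3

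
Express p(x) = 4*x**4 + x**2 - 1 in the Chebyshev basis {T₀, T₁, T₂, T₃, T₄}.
T₀ + (5/2)T₂ + (1/2)T₄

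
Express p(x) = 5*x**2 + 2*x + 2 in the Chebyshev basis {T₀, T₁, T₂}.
(9/2)T₀ + (2)T₁ + (5/2)T₂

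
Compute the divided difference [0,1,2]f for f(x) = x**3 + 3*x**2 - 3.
6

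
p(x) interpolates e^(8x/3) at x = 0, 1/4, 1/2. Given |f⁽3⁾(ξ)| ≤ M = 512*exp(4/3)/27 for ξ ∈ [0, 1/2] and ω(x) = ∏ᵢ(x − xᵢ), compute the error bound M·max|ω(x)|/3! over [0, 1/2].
8*sqrt(3)*exp(4/3)/729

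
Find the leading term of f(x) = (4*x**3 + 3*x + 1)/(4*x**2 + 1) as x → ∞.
x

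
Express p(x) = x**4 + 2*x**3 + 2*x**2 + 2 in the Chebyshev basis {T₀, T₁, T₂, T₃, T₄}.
(27/8)T₀ + (3/2)T₁ + (3/2)T₂ + (1/2)T₃ + (1/8)T₄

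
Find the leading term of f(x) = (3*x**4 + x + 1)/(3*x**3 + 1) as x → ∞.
x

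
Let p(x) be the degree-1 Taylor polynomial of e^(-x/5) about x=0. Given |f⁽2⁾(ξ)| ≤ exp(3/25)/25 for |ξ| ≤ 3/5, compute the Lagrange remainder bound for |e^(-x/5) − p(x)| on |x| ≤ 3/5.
9*exp(3/25)/1250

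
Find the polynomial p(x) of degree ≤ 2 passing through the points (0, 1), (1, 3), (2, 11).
3*x**2 - x + 1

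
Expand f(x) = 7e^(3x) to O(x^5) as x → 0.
7 + 21*x + 63*x**2/2 + 63*x**3/2 + 189*x**4/8 + O(x**5)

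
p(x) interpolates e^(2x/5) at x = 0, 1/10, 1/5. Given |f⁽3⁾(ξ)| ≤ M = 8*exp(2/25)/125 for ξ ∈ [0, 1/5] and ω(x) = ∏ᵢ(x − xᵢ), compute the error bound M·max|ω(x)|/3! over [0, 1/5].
sqrt(3)*exp(2/25)/421875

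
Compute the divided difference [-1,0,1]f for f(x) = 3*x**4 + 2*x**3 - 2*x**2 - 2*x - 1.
1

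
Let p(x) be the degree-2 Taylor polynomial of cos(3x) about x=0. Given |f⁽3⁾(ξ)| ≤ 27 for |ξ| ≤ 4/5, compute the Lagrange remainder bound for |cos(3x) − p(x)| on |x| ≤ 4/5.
288/125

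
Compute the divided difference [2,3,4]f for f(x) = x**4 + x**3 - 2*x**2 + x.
62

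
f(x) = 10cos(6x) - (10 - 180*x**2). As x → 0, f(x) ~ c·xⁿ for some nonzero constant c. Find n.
4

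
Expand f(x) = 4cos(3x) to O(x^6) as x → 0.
4 - 18*x**2 + 27*x**4/2 + O(x**6)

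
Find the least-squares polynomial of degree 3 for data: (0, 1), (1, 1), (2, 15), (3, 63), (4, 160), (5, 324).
139/126 + (-1807/756)x + (-241/252)x² + (155/54)x³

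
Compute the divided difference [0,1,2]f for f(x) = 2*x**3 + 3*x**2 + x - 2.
9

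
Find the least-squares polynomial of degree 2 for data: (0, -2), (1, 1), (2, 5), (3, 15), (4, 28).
-59/35 + (-1/35)x + (13/7)x²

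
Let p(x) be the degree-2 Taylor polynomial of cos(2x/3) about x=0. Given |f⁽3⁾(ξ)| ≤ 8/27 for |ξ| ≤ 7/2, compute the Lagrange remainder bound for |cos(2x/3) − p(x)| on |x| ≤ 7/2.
343/162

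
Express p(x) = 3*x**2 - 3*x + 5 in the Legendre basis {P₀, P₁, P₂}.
(6)P₀ + (-3)P₁ + (2)P₂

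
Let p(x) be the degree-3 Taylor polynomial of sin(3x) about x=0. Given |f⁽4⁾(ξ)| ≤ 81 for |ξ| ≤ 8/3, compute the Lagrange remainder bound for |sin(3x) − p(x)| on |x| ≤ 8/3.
512/3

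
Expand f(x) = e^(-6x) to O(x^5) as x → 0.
1 - 6*x + 18*x**2 - 36*x**3 + 54*x**4 + O(x**5)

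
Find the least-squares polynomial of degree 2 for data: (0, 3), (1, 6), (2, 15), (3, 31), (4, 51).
20/7 + (27/70)x + (41/14)x²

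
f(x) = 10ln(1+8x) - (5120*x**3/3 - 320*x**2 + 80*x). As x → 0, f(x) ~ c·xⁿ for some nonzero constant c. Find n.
4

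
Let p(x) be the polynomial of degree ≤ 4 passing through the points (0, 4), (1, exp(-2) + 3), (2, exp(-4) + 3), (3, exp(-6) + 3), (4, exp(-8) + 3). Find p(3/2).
(-20*exp(2) + 3 + 90*exp(4) + 60*exp(6) + 379*exp(8))*exp(-8)/128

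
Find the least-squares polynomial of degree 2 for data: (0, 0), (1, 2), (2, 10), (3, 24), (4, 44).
-x + (3)x²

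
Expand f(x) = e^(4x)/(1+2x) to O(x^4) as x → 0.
1 + 2*x + 4*x**2 + 8*x**3/3 + O(x**4)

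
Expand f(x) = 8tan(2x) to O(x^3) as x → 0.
16*x + O(x**3)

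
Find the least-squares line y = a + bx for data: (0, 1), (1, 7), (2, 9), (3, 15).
a = 7/5, b = 22/5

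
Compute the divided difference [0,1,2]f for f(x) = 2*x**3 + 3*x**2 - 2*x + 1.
9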